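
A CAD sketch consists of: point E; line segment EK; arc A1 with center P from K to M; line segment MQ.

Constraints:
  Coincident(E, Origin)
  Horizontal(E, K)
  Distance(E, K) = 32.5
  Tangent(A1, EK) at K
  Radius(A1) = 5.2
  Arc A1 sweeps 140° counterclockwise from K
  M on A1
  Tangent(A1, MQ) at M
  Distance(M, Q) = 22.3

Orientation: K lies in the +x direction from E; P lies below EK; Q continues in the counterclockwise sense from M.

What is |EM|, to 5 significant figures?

30.570

Since A1 is tangent to EK there, PK ⟂ EK, so P = K + (0, -5.2) = (32.500, -5.2000). On A1, K sits at bearing 90° from P; a 140° counterclockwise sweep puts M at bearing 230°, so M = P + 5.2·(cos 230°, sin 230°) = (29.158, -9.1834). Then |EM| = |M − E| = 30.570.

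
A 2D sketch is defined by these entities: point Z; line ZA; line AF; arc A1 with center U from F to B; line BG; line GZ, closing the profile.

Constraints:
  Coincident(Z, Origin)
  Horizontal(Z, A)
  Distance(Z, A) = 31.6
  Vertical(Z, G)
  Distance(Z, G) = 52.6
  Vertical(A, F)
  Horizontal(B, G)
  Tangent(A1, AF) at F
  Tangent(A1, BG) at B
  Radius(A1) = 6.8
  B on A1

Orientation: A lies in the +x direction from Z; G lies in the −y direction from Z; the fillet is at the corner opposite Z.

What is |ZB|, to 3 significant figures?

58.2

Z is at the origin; ZA is horizontal with |ZA| = 31.6 and A on the +x side, so A = (31.6, 0.00). Z and G share the same x with |ZG| = 52.6 and G on the −y side, so G = (0.00, -52.6). The virtual corner opposite Z is at (31.6, -52.6). Since A1 is tangent to AF there, UF ⟂ AF and the tangent condition forces UB to be normal to BG, with radius 6.8, so the center U sits 6.8 in from both sides at U = (24.8, -45.8). That places the tangent points at F = (31.6, -45.8) on AF and B = (24.8, -52.6) on BG. Then |ZB| = |B − Z| = 58.2.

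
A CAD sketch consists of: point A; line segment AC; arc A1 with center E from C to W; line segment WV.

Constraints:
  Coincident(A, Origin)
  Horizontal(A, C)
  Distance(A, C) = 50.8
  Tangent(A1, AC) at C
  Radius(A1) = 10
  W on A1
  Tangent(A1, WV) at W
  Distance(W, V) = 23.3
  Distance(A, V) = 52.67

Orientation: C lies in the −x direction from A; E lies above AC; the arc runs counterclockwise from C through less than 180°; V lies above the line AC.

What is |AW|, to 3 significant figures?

42.0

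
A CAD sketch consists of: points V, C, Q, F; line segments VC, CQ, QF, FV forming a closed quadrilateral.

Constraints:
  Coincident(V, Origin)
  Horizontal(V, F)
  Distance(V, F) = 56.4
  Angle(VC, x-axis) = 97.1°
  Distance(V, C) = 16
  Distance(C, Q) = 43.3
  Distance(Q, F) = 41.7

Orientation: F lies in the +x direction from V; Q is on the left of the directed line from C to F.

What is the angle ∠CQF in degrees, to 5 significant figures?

90.734°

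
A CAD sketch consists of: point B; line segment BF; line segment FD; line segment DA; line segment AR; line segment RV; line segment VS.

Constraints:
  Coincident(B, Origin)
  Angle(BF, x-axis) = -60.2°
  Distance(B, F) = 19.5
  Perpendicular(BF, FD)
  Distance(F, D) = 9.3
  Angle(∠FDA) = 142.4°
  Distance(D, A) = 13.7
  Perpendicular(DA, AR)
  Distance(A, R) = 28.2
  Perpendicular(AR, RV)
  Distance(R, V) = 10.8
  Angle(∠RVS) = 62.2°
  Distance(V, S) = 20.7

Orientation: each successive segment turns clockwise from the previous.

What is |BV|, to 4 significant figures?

7.261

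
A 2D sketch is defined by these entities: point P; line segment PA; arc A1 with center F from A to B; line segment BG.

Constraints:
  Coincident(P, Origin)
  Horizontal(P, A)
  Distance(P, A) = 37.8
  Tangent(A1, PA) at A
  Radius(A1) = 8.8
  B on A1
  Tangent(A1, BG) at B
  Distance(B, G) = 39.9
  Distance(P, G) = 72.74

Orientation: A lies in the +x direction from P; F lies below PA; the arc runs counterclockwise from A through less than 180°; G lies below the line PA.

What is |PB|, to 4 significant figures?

34.42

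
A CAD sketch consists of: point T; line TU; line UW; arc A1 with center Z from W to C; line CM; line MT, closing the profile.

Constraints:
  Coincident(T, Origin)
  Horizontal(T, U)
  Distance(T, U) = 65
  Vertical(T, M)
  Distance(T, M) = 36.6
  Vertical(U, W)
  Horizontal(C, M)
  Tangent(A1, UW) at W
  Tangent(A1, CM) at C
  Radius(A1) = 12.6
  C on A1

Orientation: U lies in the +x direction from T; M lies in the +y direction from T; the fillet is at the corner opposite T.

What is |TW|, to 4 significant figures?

69.29

The virtual corner opposite T is at (65.00, 36.60). A1 meets UW tangentially, so ZW is at right angles to UW and A1 meets CM tangentially, so ZC is at right angles to CM, with radius 12.6, so the center Z sits 12.6 in from both sides at Z = (52.40, 24.00). That places the tangent points at W = (65.00, 24.00) on UW and C = (52.40, 36.60) on CM. Then |TW| = |W − T| = 69.29.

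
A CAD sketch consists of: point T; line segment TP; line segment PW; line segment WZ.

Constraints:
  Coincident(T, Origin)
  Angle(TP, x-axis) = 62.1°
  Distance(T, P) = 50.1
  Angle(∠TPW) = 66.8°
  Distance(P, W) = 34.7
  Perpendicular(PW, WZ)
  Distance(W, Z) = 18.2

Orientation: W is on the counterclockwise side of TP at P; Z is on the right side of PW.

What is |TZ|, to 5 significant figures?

65.968

T is at the origin; TP runs at 62.1° with length 50.1, so P = 50.1·(cos 62.1°, sin 62.1°) = (23.443, 44.277). ∠TPW = 66.8°, so PW runs at 62.1° + (180° − 66.8°) = 175.30° from the x-axis; with |PW| = 34.7, W = P + 34.7·(cos 175.30°, sin 175.30°) = (-11.140, 47.120). The perpendicularity gives WZ at right angles to PW; with |WZ| = 18.2 on the right of PW, Z = W + 18.2·(0.081939, 0.99664) = (-9.6488, 65.259). Then |TZ| = |Z − T| = 65.968.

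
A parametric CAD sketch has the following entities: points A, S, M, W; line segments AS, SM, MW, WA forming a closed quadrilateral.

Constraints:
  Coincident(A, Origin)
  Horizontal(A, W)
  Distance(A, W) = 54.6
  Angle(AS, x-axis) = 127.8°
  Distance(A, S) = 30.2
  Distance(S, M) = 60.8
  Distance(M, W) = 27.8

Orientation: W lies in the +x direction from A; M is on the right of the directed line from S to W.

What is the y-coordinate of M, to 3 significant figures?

-12.9

Checks: |SM| = 60.80 ✓; |MW| = 27.80 ✓.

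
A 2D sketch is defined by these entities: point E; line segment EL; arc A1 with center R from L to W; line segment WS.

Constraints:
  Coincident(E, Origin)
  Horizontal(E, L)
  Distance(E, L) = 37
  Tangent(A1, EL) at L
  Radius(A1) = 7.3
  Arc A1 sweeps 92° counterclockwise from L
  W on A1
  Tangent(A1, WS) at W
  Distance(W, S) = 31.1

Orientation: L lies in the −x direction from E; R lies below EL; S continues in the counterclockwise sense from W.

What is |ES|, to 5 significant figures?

57.964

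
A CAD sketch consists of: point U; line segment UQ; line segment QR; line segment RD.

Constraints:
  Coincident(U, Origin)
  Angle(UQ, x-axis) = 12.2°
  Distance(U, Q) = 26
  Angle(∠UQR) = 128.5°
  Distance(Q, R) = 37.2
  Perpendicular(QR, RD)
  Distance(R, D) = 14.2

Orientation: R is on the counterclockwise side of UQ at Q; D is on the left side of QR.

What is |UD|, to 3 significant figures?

53.7

U is at the origin; UQ runs at 12.2° with length 26.0, so Q = 26.0·(cos 12.2°, sin 12.2°) = (25.4, 5.49). ∠UQR = 128.5°, so QR runs at 12.2° + (180° − 128.5°) = 63.7° from the x-axis; with |QR| = 37.2, R = Q + 37.2·(cos 63.7°, sin 63.7°) = (41.9, 38.8). QR ⟂ RD; with |RD| = 14.2 on the left of QR, D = R + 14.2·(-0.896, 0.443) = (29.2, 45.1). Then |UD| = |D − U| = 53.7.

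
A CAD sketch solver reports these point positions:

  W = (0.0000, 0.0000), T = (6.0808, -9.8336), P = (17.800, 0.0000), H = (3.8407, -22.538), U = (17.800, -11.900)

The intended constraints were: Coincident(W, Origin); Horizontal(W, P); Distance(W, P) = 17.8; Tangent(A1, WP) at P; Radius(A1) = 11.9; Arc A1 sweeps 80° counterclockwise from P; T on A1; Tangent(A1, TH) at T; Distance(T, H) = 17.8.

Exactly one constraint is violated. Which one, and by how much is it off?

Distance(T, H) = 17.8 — off by 4.90.

W = (0.00, 0.00) ✓; W.y = 0.00, P.y = 0.00 ✓; |WP| = 17.80 ✓; ∠(UP, PW) = 90.00° ✓; |UP| = 11.90 ✓; bearing(U→T) − bearing(U→P) = 80.00° ✓; |UT| = 11.90 ✓; ∠(UT, TH) = 90.00° ✓; |TH| = 12.90 ✗.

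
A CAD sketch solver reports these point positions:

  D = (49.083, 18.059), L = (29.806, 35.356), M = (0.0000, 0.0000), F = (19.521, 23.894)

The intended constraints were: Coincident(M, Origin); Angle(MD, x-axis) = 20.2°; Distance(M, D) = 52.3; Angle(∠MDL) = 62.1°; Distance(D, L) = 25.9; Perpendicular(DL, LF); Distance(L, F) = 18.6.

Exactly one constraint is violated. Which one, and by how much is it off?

Distance(L, F) = 18.6 — off by 3.20.

M = (0.00, 0.00) ✓; MD at 20.20° ✓; |MD| = 52.30 ✓; ∠MDL = 62.10° ✓; |DL| = 25.90 ✓; ∠(DL, LF) = 90.00° ✓; |LF| = 15.40 ✗.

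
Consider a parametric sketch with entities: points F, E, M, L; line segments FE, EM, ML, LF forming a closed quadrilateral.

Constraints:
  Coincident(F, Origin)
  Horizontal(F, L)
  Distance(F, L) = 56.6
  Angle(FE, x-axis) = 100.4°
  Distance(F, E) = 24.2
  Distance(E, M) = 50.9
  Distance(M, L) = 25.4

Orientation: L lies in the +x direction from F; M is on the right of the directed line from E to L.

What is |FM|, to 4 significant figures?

34.95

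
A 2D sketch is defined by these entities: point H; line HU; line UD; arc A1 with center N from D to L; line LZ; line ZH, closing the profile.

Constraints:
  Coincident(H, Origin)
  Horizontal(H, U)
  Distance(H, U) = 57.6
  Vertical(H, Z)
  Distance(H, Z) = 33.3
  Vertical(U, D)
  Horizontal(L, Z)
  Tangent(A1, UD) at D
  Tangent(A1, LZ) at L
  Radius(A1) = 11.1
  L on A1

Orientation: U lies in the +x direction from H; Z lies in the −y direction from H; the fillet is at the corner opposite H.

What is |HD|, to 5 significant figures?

61.730

H is at the origin; H and U share the same y with |HU| = 57.6 and U on the +x side, so U = (57.600, 0.0000). H and Z share the same x with |HZ| = 33.3 and Z on the −y side, so Z = (0.0000, -33.300). The virtual corner opposite H is at (57.600, -33.300). The tangent condition forces ND to be normal to UD and A1 meets LZ tangentially, so NL is at right angles to LZ, with radius 11.1, so the center N sits 11.1 in from both sides at N = (46.500, -22.200). That places the tangent points at D = (57.600, -22.200) on UD and L = (46.500, -33.300) on LZ. Then |HD| = |D − H| = 61.730.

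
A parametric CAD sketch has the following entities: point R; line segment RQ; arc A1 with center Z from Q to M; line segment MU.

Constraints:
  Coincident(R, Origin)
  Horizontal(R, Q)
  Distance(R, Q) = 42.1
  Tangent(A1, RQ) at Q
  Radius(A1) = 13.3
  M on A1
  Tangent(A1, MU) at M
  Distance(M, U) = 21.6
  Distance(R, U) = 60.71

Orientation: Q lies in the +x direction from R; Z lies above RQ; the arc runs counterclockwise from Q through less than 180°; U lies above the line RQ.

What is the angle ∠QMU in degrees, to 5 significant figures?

125.03°

Checks: |ZM| = 13.30 ✓; ∠(ZM, MU) = 90.00° ✓; |MU| = 21.60 ✓; |RU| = 60.71 ✓.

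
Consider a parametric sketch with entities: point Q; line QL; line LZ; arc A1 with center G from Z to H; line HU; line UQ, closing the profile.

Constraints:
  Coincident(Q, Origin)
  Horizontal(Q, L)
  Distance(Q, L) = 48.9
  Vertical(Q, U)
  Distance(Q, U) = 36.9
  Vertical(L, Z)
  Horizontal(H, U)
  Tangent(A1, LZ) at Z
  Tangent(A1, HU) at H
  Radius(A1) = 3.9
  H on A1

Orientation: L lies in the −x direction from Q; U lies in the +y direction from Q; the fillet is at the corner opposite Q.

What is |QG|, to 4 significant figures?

55.80

Q is at the origin; QL is horizontal with |QL| = 48.9 and L on the −x side, so L = (-48.90, 0.000). Q and U share the same x with |QU| = 36.9 and U on the +y side, so U = (0.000, 36.90). The virtual corner opposite Q is at (-48.90, 36.90). Since A1 is tangent to LZ there, GZ ⟂ LZ and tangency of A1 to HU means the radius GH is perpendicular to HU, with radius 3.9, so the center G sits 3.9 in from both sides at G = (-45.00, 33.00). Then |QG| = |G − Q| = 55.80.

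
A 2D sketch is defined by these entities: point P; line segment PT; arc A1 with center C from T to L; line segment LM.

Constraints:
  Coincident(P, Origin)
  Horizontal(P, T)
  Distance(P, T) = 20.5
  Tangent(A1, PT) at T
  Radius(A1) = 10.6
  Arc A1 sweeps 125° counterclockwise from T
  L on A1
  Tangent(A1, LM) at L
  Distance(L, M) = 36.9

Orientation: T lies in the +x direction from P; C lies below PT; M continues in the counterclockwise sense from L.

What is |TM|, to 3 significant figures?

48.5

P is at the origin; P and T share the same y with |PT| = 20.5 and T on the +x side, so T = (20.5, 0.00). The tangent condition forces CT to be normal to PT, so C = T + (0, -10.6) = (20.5, -10.6). On A1, T sits at bearing 90° from C; a 125° counterclockwise sweep puts L at bearing 215°, so L = C + 10.6·(cos 215°, sin 215°) = (11.8, -16.7). Since A1 is tangent to LM there, CL ⟂ LM, so LM runs along (−sin 215°, cos 215°); with |LM| = 36.9, M = (33.0, -46.9). Then |TM| = |M − T| = 48.5.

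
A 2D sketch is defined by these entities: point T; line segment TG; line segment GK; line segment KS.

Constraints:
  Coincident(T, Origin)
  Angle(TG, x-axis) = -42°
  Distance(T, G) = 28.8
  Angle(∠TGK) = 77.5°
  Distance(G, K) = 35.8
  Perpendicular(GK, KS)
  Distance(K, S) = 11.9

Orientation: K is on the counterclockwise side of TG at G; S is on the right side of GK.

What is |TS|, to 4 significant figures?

49.76

T is at the origin; TG runs at -42.0° with length 28.8, so G = 28.8·(cos -42.0°, sin -42.0°) = (21.40, -19.27). ∠TGK = 77.5°, so GK runs at -42.0° + (180° − 77.5°) = 60.50° from the x-axis; with |GK| = 35.8, K = G + 35.8·(cos 60.50°, sin 60.50°) = (39.03, 11.89). The perpendicularity gives KS at right angles to GK; with |KS| = 11.9 on the right of GK, S = K + 11.9·(0.8704, -0.4924) = (49.39, 6.028). Then |TS| = |S − T| = 49.76.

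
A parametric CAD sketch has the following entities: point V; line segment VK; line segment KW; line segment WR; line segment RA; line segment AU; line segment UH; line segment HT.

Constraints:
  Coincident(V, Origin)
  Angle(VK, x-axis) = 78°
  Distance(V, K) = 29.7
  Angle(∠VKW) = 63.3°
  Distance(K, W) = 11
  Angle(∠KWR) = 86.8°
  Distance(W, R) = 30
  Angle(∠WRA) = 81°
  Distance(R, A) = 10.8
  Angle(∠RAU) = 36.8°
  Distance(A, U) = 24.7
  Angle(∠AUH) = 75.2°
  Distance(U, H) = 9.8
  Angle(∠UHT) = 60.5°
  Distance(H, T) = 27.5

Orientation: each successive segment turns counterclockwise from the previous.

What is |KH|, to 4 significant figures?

35.44

V is at the origin; VK runs at 78.0° with length 29.7, so K = (6.175, 29.05). ∠VKW = 63.3° gives KW at -165.3° from the x-axis; with |KW| = 11.0, W = (-4.465, 26.26). ∠KWR = 86.8° gives WR at -72.10° from the x-axis; with |WR| = 30.0, R = (4.756, -2.288). ∠WRA = 81.0° gives RA at 26.90° from the x-axis; with |RA| = 10.8, A = (14.39, 2.598). ∠RAU = 36.8° gives AU at 170.1° from the x-axis; with |AU| = 24.7, U = (-9.945, 6.845). ∠AUH = 75.2° gives UH at -85.10° from the x-axis; with |UH| = 9.8, H = (-9.108, -2.919). Then |KH| = |H − K| = 35.44.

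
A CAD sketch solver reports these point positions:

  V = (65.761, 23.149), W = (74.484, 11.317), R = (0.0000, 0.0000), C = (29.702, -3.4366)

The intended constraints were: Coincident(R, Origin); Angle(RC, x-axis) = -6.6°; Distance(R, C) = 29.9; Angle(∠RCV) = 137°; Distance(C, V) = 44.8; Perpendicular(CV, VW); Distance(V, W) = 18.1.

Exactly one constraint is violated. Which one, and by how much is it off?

Distance(V, W) = 18.1 — off by 3.40.

R = (0.00, 0.00) ✓; RC at -6.600° ✓; |RC| = 29.90 ✓; ∠RCV = 137.0° ✓; |CV| = 44.80 ✓; ∠(CV, VW) = 90.00° ✓; |VW| = 14.70 ✗.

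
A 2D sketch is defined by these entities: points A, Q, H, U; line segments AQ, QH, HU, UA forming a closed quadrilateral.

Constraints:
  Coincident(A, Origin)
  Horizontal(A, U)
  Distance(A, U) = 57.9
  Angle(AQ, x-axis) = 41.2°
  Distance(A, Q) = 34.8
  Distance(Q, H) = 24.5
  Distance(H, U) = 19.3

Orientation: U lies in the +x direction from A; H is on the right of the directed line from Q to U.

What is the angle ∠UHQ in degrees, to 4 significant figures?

126.2°

Checks: A.y = 0.00, U.y = 0.00 ✓; |QH| = 24.50 ✓; |HU| = 19.30 ✓.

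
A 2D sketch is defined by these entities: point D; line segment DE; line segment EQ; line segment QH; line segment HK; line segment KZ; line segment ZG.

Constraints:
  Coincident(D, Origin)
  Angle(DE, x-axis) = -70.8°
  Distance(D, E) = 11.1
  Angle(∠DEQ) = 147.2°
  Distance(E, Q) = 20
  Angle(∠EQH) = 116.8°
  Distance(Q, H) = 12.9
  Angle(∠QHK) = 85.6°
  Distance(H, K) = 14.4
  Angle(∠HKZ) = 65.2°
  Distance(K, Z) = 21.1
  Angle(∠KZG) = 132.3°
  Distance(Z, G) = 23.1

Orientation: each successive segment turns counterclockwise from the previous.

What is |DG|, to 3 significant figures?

47.5

D is at the origin; DE runs at -70.8° with length 11.1, so E = (3.65, -10.5). ∠DEQ = 147.2° gives EQ at -38.0° from the x-axis; with |EQ| = 20.0, Q = (19.4, -22.8). ∠EQH = 116.8° gives QH at 25.2° from the x-axis; with |QH| = 12.9, H = (31.1, -17.3). ∠QHK = 85.6° gives HK at 120° from the x-axis; with |HK| = 14.4, K = (24.0, -4.78). ∠HKZ = 65.2° gives KZ at -126° from the x-axis; with |KZ| = 21.1, Z = (11.7, -21.9). ∠KZG = 132.3° gives ZG at -77.9° from the x-axis; with |ZG| = 23.1, G = (16.5, -44.5). Then |DG| = |G − D| = 47.5.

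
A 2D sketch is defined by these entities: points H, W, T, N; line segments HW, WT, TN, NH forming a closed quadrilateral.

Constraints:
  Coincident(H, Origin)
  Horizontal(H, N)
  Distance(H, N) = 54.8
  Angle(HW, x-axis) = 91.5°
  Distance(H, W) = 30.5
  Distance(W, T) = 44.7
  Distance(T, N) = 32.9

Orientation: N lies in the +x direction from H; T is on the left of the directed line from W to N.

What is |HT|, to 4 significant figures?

53.76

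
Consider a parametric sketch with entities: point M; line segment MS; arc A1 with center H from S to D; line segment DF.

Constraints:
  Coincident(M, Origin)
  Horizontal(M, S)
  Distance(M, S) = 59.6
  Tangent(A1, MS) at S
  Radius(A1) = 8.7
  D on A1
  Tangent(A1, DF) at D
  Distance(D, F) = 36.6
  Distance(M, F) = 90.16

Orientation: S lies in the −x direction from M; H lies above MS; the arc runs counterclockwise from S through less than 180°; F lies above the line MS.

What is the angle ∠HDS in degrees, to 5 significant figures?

21.010°

Checks: |MS| = 59.60 ✓; |HD| = 8.700 ✓; ∠(HD, DF) = 90.00° ✓; |DF| = 36.60 ✓; |MF| = 90.16 ✓.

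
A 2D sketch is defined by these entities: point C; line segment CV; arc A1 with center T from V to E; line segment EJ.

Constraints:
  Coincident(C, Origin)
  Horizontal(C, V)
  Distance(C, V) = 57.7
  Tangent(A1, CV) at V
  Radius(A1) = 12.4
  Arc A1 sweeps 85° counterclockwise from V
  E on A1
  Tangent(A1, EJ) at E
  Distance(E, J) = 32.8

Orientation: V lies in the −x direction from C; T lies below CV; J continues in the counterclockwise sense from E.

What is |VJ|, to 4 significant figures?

46.55

C is at the origin; C and V share the same y with |CV| = 57.7 and V on the −x side, so V = (-57.70, 0.000). Since A1 is tangent to CV there, TV ⟂ CV, so T = V + (0, -12.4) = (-57.70, -12.40). On A1, V sits at bearing 90° from T; an 85° counterclockwise sweep puts E at bearing 175°, so E = T + 12.4·(cos 175°, sin 175°) = (-70.05, -11.32). Since A1 is tangent to EJ there, TE ⟂ EJ, so EJ runs along (−sin 175°, cos 175°); with |EJ| = 32.8, J = (-72.91, -43.99). Then |VJ| = |J − V| = 46.55.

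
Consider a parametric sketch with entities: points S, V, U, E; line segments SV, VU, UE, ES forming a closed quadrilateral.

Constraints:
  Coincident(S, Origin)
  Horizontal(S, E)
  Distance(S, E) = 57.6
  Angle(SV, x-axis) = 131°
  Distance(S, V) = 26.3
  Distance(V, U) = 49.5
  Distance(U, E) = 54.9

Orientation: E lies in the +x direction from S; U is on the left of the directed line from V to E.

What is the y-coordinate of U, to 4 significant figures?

44.61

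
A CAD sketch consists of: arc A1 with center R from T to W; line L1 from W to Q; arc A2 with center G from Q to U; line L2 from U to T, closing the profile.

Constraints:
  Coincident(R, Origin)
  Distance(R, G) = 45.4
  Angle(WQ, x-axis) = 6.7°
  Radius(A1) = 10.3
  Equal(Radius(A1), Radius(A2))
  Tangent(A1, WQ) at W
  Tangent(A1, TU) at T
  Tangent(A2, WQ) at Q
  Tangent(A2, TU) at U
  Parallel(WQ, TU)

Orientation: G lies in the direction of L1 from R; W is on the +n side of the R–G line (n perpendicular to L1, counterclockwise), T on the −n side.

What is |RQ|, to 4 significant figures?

46.55

The slot axis is L1's direction at 6.7°, so u = (cos 6.7°, sin 6.7°) = (0.9932, 0.1167) and n = (−sin 6.7°, cos 6.7°) = (-0.1167, 0.9932). R is at the origin and G lies 45.4 along u from R, so G = 45.4·u = (45.09, 5.297). Tangency of A1 to both parallel lines with radius 10.3 puts W and T at R ± 10.3·n: W = (-1.202, 10.23), T = (1.202, -10.23). Equal radii place Q and U the same way about G: Q = G + 10.3·n = (43.89, 15.53), U = G − 10.3·n = (46.29, -4.933). Then |RQ| = |Q − R| = 46.55.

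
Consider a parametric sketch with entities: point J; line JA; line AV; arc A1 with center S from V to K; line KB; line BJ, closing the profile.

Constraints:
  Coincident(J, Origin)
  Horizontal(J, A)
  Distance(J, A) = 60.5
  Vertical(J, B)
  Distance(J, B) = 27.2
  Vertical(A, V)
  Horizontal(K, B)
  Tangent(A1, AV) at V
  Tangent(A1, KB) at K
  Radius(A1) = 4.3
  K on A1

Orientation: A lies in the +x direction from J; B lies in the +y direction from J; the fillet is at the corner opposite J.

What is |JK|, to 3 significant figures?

62.4

J is at the origin; J and A share the same y with |JA| = 60.5 and A on the +x side, so A = (60.5, 0.00). J and B share the same x with |JB| = 27.2 and B on the +y side, so B = (0.00, 27.2). The virtual corner opposite J is at (60.5, 27.2). A1 meets AV tangentially, so SV is at right angles to AV and since A1 is tangent to KB there, SK ⟂ KB, with radius 4.3, so the center S sits 4.3 in from both sides at S = (56.2, 22.9). That places the tangent points at V = (60.5, 22.9) on AV and K = (56.2, 27.2) on KB. Then |JK| = |K − J| = 62.4.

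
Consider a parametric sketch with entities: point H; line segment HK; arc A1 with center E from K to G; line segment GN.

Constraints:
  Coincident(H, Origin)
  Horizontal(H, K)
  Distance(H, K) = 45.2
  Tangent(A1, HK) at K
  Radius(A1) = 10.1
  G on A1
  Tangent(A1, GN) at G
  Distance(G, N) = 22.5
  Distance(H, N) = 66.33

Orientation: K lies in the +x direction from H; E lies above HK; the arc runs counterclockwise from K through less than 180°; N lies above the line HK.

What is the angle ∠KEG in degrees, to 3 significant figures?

80.7°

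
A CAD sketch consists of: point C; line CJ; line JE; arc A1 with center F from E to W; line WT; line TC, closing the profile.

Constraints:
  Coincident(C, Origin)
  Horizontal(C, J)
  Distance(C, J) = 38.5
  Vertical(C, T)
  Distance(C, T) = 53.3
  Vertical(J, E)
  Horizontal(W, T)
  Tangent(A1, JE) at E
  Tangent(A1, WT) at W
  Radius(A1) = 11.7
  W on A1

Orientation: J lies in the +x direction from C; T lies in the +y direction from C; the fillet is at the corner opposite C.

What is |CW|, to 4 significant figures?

59.66

C is at the origin; C and J share the same y with |CJ| = 38.5 and J on the +x side, so J = (38.50, 0.000). C and T share the same x with |CT| = 53.3 and T on the +y side, so T = (0.000, 53.30). The virtual corner opposite C is at (38.50, 53.30). A1 meets JE tangentially, so FE is at right angles to JE and since A1 is tangent to WT there, FW ⟂ WT, with radius 11.7, so the center F sits 11.7 in from both sides at F = (26.80, 41.60). That places the tangent points at E = (38.50, 41.60) on JE and W = (26.80, 53.30) on WT. Then |CW| = |W − C| = 59.66.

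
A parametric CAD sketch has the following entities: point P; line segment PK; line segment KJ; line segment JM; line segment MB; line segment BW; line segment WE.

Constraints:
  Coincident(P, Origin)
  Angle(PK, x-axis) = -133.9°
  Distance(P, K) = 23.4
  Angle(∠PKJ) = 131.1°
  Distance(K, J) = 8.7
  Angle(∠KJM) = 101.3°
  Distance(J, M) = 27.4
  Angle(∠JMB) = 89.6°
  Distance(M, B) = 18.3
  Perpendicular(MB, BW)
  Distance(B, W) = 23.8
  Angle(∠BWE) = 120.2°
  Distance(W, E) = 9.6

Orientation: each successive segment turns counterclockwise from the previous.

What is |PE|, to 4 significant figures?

22.15

P is at the origin; PK runs at -133.9° with length 23.4, so K = (-16.23, -16.86). ∠PKJ = 131.1° gives KJ at -85.00° from the x-axis; with |KJ| = 8.7, J = (-15.47, -25.53). ∠KJM = 101.3° gives JM at -6.300° from the x-axis; with |JM| = 27.4, M = (11.77, -28.53). ∠JMB = 89.6° gives MB at 84.10° from the x-axis; with |MB| = 18.3, B = (13.65, -10.33). MB is perpendicular to BW, so BW runs at 174.1°; with |BW| = 23.8, W = (-10.03, -7.885). ∠BWE = 120.2° gives WE at -126.1° from the x-axis; with |WE| = 9.6, E = (-15.68, -15.64). Then |PE| = |E − P| = 22.15.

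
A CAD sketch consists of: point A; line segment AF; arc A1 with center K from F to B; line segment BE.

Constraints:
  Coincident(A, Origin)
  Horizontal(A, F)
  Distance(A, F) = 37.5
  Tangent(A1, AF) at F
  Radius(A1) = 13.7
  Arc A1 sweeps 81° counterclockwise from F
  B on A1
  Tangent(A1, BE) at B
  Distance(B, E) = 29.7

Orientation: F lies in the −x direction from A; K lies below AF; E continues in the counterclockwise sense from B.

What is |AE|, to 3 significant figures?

69.1

A is at the origin; A and F share the same y with |AF| = 37.5 and F on the −x side, so F = (-37.5, 0.00). Tangency of A1 to AF means the radius KF is perpendicular to AF, so K = F + (0, -13.7) = (-37.5, -13.7). On A1, F sits at bearing 90° from K; an 81° counterclockwise sweep puts B at bearing 171°, so B = K + 13.7·(cos 171°, sin 171°) = (-51.0, -11.6). Tangency of A1 to BE means the radius KB is perpendicular to BE, so BE runs along (−sin 171°, cos 171°); with |BE| = 29.7, E = (-55.7, -40.9). Then |AE| = |E − A| = 69.1.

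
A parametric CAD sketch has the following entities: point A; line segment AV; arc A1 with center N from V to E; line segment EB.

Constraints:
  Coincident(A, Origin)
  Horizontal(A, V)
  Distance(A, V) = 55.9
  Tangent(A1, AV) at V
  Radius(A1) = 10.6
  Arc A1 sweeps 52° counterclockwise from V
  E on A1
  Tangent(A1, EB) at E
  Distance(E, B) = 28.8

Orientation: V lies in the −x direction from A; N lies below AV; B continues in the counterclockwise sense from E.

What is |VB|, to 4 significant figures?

37.38

A is at the origin; A and V share the same y with |AV| = 55.9 and V on the −x side, so V = (-55.90, 0.000). A1 meets AV tangentially, so NV is at right angles to AV, so N = V + (0, -10.6) = (-55.90, -10.60). On A1, V sits at bearing 90° from N; a 52° counterclockwise sweep puts E at bearing 142°, so E = N + 10.6·(cos 142°, sin 142°) = (-64.25, -4.074). Since A1 is tangent to EB there, NE ⟂ EB, so EB runs along (−sin 142°, cos 142°); with |EB| = 28.8, B = (-81.98, -26.77). Then |VB| = |B − V| = 37.38.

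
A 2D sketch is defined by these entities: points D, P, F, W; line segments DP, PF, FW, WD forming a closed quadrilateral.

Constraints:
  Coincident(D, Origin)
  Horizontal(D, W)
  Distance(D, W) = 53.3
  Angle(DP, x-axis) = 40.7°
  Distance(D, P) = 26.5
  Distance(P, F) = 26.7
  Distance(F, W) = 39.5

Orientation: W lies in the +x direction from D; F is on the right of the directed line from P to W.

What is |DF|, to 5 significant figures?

17.278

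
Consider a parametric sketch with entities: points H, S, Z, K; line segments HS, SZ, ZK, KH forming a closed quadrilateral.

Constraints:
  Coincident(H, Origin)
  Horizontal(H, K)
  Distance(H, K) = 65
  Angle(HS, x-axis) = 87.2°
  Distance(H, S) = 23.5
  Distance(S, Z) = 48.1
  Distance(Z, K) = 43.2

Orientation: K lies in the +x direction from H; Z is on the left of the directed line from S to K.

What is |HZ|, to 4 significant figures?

60.86

H is at the origin; H and K share the same y with |HK| = 65.0 and K in +x, so K = (65.0, 0). HS runs at 87.2° with |HS| = 23.5, so S = (1.148, 23.47). Z is determined by |SZ| = 48.1 and |ZK| = 43.2 together: it lies at the intersection of circle(S, 48.1) and circle(K, 43.2). With |SK| = 68.03, the foot of the radical line on SK is 37.30 from S and the perpendicular offset is √(48.1² − 37.30²) = 30.37. Taking the left-of-SK solution: Z = (46.64, 39.10).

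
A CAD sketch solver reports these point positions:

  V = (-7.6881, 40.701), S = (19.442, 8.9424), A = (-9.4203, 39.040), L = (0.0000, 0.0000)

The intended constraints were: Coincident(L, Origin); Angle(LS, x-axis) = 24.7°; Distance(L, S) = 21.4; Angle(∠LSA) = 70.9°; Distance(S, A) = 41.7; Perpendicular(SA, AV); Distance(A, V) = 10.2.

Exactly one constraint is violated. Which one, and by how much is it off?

Distance(A, V) = 10.2 — off by 7.80.

L = (0.00, 0.00) ✓; LS at 24.70° ✓; |LS| = 21.40 ✓; ∠LSA = 70.90° ✓; |SA| = 41.70 ✓; ∠(SA, AV) = 90.00° ✓; |AV| = 2.400 ✗.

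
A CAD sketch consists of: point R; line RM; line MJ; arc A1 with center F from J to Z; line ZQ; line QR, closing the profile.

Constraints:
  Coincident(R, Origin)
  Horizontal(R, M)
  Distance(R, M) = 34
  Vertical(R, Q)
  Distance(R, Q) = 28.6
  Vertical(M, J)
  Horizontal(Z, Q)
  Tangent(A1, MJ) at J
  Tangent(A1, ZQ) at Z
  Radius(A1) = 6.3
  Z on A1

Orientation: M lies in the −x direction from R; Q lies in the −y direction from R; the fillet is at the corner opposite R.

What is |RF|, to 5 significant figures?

35.561

RQ is vertical with |RQ| = 28.6 and Q on the −y side, so Q = (0.0000, -28.600). The virtual corner opposite R is at (-34.000, -28.600). The tangent condition forces FJ to be normal to MJ and the tangent condition forces FZ to be normal to ZQ, with radius 6.3, so the center F sits 6.3 in from both sides at F = (-27.700, -22.300). Then |RF| = |F − R| = 35.561.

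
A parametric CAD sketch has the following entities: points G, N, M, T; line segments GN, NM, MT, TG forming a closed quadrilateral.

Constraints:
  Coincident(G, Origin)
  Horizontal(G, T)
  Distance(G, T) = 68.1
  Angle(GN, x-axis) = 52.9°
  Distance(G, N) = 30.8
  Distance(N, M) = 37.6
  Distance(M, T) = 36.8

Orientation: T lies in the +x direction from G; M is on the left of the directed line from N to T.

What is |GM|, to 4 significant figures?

64.75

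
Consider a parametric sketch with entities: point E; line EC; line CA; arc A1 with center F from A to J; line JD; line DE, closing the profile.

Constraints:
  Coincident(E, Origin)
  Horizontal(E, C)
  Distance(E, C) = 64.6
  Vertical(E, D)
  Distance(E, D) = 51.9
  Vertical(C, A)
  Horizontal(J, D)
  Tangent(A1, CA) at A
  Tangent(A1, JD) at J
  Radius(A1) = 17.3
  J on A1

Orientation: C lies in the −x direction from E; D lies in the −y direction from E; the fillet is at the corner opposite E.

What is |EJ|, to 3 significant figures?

70.2

E is at the origin; EC is horizontal with |EC| = 64.6 and C on the −x side, so C = (-64.6, 0.00). ED is vertical with |ED| = 51.9 and D on the −y side, so D = (0.00, -51.9). The virtual corner opposite E is at (-64.6, -51.9). Tangency of A1 to CA means the radius FA is perpendicular to CA and the tangent condition forces FJ to be normal to JD, with radius 17.3, so the center F sits 17.3 in from both sides at F = (-47.3, -34.6). That places the tangent points at A = (-64.6, -34.6) on CA and J = (-47.3, -51.9) on JD. Then |EJ| = |J − E| = 70.2.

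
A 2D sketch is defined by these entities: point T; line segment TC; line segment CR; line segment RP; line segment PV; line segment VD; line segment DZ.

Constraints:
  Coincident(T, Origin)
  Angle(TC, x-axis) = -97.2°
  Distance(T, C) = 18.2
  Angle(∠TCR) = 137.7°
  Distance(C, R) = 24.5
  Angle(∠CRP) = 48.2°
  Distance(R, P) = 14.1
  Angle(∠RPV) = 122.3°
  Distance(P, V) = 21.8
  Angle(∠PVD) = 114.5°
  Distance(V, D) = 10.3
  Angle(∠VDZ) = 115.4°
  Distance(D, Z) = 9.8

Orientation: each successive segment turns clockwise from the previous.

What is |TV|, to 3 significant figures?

8.85

∠CRP = 48.2° gives RP at 88.7° from the x-axis; with |RP| = 14.1, P = (-20.6, -19.9). ∠RPV = 122.3° gives PV at 31.0° from the x-axis; with |PV| = 21.8, V = (-1.90, -8.64). Then |TV| = |V − T| = 8.85.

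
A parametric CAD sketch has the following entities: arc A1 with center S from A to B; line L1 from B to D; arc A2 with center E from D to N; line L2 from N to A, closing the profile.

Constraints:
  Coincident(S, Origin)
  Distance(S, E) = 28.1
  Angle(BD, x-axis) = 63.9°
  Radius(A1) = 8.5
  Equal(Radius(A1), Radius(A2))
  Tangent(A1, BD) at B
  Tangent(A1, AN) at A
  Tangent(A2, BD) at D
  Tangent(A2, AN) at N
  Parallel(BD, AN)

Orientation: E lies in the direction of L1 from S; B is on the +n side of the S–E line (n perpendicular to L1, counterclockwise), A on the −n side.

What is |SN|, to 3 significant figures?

29.4

Tangency of A1 to both parallel lines with radius 8.5 puts B and A at S ± 8.5·n: B = (-7.63, 3.74), A = (7.63, -3.74). Equal radii place D and N the same way about E: D = E + 8.5·n = (4.73, 29.0), N = E − 8.5·n = (20.0, 21.5). Then |SN| = |N − S| = 29.4.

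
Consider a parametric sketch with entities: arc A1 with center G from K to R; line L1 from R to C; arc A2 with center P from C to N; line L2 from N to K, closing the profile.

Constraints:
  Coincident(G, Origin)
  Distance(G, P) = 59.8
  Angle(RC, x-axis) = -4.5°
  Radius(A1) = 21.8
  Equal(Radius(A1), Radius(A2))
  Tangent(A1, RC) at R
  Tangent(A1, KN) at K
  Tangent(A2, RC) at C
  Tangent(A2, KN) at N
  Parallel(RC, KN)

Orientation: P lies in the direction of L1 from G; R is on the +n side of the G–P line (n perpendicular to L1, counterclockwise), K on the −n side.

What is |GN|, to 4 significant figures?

63.65

The slot axis is L1's direction at -4.5°, so u = (cos -4.5°, sin -4.5°) = (0.9969, -0.07846) and n = (−sin -4.5°, cos -4.5°) = (0.07846, 0.9969). G is at the origin and P lies 59.8 along u from G, so P = 59.8·u = (59.62, -4.692). Tangency of A1 to both parallel lines with radius 21.8 puts R and K at G ± 21.8·n: R = (1.710, 21.73), K = (-1.710, -21.73). Equal radii place C and N the same way about P: C = P + 21.8·n = (61.33, 17.04), N = P − 21.8·n = (57.91, -26.42). Then |GN| = |N − G| = 63.65.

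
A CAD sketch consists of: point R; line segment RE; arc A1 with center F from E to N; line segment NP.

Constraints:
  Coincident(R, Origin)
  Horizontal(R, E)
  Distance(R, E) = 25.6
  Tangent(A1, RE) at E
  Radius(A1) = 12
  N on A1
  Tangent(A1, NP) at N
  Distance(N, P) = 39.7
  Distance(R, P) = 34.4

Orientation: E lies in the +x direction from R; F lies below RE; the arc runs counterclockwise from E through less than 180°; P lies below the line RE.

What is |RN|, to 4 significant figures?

17.25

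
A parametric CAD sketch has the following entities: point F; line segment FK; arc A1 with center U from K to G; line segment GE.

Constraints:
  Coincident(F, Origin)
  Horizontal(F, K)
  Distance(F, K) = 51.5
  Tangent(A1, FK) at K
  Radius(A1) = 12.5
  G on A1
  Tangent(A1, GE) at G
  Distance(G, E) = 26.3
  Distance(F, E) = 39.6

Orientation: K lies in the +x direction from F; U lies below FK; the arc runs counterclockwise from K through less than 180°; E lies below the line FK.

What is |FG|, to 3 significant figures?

41.2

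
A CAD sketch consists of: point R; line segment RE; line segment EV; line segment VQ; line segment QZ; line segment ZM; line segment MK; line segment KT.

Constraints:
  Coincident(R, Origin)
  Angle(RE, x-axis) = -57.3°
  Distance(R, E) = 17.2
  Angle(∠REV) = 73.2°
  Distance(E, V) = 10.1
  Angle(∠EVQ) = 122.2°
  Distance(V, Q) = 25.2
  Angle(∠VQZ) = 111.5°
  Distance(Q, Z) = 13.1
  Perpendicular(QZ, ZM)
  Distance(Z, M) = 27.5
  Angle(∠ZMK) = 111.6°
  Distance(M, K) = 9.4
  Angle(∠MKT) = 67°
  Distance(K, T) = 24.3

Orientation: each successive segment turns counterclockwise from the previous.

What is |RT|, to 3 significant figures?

11.4

∠ZMK = 111.6° gives MK at -25.8° from the x-axis; with |MK| = 9.4, K = (1.74, -13.3). ∠MKT = 67.0° gives KT at 87.2° from the x-axis; with |KT| = 24.3, T = (2.93, 11.0). Then |RT| = |T − R| = 11.4.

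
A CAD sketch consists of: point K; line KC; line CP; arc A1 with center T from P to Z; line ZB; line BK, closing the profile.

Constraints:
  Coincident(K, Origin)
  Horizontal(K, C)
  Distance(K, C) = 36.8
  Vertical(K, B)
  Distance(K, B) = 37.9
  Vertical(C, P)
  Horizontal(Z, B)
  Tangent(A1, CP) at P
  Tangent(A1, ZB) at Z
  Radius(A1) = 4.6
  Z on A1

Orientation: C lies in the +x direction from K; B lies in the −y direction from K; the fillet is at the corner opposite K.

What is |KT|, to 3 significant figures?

46.3

K and B share the same x with |KB| = 37.9 and B on the −y side, so B = (0.00, -37.9). The virtual corner opposite K is at (36.8, -37.9). Tangency of A1 to CP means the radius TP is perpendicular to CP and A1 meets ZB tangentially, so TZ is at right angles to ZB, with radius 4.6, so the center T sits 4.6 in from both sides at T = (32.2, -33.3). Then |KT| = |T − K| = 46.3.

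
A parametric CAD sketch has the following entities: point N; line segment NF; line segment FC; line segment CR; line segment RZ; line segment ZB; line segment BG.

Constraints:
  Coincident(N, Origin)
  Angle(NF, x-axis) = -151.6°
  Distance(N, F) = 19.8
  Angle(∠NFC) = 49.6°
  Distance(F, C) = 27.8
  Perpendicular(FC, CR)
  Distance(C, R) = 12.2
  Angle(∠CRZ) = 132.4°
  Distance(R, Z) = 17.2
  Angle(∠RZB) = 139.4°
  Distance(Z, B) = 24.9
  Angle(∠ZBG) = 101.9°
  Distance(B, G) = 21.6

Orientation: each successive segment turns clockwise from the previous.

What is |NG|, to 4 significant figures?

30.02

N is at the origin; NF runs at -151.6° with length 19.8, so F = (-17.42, -9.417). ∠NFC = 49.6° gives FC at 78.00° from the x-axis; with |FC| = 27.8, C = (-11.64, 17.78). The perpendicularity gives CR at right angles to FC, so CR runs at -12.00°; with |CR| = 12.2, R = (0.2963, 15.24). ∠CRZ = 132.4° gives RZ at -59.60° from the x-axis; with |RZ| = 17.2, Z = (9.000, 0.4034). ∠RZB = 139.4° gives ZB at -100.2° from the x-axis; with |ZB| = 24.9, B = (4.591, -24.10). ∠ZBG = 101.9° gives BG at -178.3° from the x-axis; with |BG| = 21.6, G = (-17.00, -24.74). Then |NG| = |G − N| = 30.02.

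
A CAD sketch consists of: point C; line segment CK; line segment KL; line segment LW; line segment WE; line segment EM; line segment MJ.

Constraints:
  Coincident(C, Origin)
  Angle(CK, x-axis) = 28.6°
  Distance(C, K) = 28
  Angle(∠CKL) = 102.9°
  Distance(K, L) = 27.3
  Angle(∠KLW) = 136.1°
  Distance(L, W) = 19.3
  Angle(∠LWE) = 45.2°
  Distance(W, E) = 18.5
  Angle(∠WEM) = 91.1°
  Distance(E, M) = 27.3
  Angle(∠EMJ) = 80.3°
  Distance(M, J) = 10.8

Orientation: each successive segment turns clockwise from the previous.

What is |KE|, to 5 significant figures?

26.577

∠KLW = 136.1° gives LW at -92.400° from the x-axis; with |LW| = 19.3, W = (41.865, -26.326). ∠LWE = 45.2° gives WE at 132.80° from the x-axis; with |WE| = 18.5, E = (29.295, -12.752). Then |KE| = |E − K| = 26.577.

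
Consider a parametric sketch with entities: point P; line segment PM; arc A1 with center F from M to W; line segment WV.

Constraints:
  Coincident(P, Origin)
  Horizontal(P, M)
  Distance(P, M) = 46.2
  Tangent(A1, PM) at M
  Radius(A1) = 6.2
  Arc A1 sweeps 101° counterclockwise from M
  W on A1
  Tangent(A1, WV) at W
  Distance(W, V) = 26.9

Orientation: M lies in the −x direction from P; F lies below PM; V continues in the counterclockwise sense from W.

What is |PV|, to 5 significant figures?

58.010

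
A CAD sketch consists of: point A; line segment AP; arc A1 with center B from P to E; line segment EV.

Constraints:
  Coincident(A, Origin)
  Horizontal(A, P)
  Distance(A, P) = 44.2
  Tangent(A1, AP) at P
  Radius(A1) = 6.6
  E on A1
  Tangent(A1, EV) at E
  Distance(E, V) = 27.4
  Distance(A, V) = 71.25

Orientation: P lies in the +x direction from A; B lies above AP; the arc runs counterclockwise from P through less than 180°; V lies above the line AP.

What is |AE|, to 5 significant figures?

49.066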